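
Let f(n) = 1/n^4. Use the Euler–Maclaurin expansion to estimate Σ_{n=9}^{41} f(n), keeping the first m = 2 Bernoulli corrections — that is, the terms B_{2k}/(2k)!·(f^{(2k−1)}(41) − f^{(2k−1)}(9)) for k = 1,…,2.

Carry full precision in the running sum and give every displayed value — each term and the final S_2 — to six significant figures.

Integral: ∫_9^41 1/x^4 dx = 0.000452411.
Boundary: ½(f(9) + f(41)) = ½(0.000152416 + 3.53887e-07) = 7.63848e-05.
Running total after boundary: 0.000528796.
Correction k=1: B_{2}/2! · (f^{(1)}(41) − f^{(1)}(9)) = 1/12 · (-3.45256e-08 − (-6.77404e-05)) = 5.64215e-06.
Running total after k=1: 0.000534438.
Correction k=2: B_{4}/4! · (f^{(3)}(41) − f^{(3)}(9)) = −1/720 · (-6.16161e-10 − (-2.50890e-05)) = -3.48450e-08.

S_2 ≈ 0.000534403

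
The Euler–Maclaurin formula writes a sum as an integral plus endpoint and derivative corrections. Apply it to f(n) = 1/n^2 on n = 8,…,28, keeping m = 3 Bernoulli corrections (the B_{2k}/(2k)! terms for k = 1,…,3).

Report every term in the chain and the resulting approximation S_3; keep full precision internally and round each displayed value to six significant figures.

The integral term ∫_8^28 1/x^2 dx = 0.0892857.
½[f(8) + f(28)] = ½[0.0156250 + 0.00127551] = 0.00845026.
Running total after boundary: 0.0977360.
Correction k=1: B_{2}/2! · (f^{(1)}(28) − f^{(1)}(8)) = 1/12 · (-9.11079e-05 − (-0.00390625)) = 0.000317929.
Partial sum through k=1: 0.0980539.
Correction k=2: B_{4}/4! · (f^{(3)}(28) − f^{(3)}(8)) = −1/720 · (-1.39451e-06 − (-0.000732422)) = -1.01532e-06.
Partial sum through k=2: 0.0980529.
Correction k=3: B_{6}/6! · (f^{(5)}(28) − f^{(5)}(8)) = 1/30240 · (-5.33613e-08 − (-0.000343323)) = 1.13515e-08.

S_3 ≈ 0.0980529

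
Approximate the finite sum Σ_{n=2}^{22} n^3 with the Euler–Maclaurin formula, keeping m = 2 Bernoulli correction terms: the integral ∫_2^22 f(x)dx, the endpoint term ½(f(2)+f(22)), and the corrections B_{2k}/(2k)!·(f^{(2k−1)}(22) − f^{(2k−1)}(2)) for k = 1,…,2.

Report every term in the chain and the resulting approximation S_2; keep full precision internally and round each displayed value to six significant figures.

S_2 ≈ 64008.0

The integral term ∫_2^22 x^3 dx = 58560.0.
½[f(2) + f(22)] = ½[8.00000 + 10648.0] = 5328.00.
Integral + boundary = 63888.0.
Order-1 term: 1/12 · (1452.00 − 12.0000) = 120.000.
After k=1: 64008.0.
Order-2 term: −1/720 · (6.00000 − 6.00000) = 0.00000.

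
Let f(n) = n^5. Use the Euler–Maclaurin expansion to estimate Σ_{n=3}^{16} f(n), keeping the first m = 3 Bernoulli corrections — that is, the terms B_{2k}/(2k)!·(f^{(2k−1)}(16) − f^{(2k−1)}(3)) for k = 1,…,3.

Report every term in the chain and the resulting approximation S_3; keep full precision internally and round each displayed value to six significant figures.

S_3 ≈ 3.34774e+06

Integral: ∫_3^16 x^5 dx = 2.79608e+06.
½[f(3) + f(16)] = ½[243.000 + 1.04858e+06] = 524410.
Running total after boundary: 3.32049e+06.
k=1: B_{2}/(2)! × [f^{(1)}(16) − f^{(1)}(3)] = 1/12 × (327680 − 405.000) = 27272.9.
Partial sum through k=1: 3.34776e+06.
k=2: B_{4}/(4)! × [f^{(3)}(16) − f^{(3)}(3)] = −1/720 × (15360.0 − 540.000) = -20.5833.
Partial sum through k=2: 3.34774e+06.
k=3: B_{6}/(6)! × [f^{(5)}(16) − f^{(5)}(3)] = 1/30240 × (120.000 − 120.000) = 0.00000.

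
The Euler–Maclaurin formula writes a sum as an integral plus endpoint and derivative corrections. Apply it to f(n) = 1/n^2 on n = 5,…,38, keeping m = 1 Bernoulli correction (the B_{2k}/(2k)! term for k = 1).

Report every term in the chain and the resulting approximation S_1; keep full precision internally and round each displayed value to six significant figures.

S_1 ≈ 0.195361

The integral term ∫_5^38 1/x^2 dx = 0.173684.
Boundary: ½(f(5) + f(38)) = ½(0.0400000 + 0.000692521) = 0.0203463.
Running total after boundary: 0.194030.
Correction k=1: B_{2}/2! · (f^{(1)}(38) − f^{(1)}(5)) = 1/12 · (-3.64485e-05 − (-0.0160000)) = 0.00133030.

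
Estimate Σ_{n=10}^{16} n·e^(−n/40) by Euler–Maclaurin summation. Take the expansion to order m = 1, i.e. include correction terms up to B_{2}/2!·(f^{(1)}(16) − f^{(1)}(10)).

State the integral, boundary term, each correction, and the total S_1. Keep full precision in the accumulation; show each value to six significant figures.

S_1 ≈ 65.3261

∫_10^16 x·e^(−x/40) dx evaluates to 56.0847.
Boundary: ½(f(10) + f(16)) = ½(7.78801 + 10.7251) = 9.25656.
Running total after boundary: 65.3412.
Correction k=1: B_{2}/2! · (f^{(1)}(16) − f^{(1)}(10)) = 1/12 · (0.402192 − 0.584101) = -0.0151590.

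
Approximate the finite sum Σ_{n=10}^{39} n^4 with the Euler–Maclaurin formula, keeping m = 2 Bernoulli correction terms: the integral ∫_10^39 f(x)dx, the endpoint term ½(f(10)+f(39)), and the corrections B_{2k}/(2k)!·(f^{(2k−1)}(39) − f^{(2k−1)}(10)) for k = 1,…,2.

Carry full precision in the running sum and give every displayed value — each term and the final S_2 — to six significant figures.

Integral: ∫_10^39 x^4 dx = 1.80248e+07.
Boundary: ½(f(10) + f(39)) = ½(10000.0 + 2.31344e+06) = 1.16172e+06.
Running total after boundary: 1.91866e+07.
k=1: B_{2}/(2)! × [f^{(1)}(39) − f^{(1)}(10)] = 1/12 × (237276 − 4000.00) = 19439.7.
After k=1: 1.92060e+07.
k=2: B_{4}/(4)! × [f^{(3)}(39) − f^{(3)}(10)] = −1/720 × (936.000 − 240.000) = -0.966667.

S_2 ≈ 1.92060e+07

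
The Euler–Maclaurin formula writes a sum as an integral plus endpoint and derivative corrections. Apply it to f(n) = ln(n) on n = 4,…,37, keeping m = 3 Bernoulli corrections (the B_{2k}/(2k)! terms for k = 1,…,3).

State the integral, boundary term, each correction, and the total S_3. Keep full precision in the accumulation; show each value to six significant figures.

Integral: ∫_4^37 ln(x) dx = 95.0588.
Endpoint term: (f(4) + f(37))/2 = (1.38629 + 3.61092)/2 = 2.49861.
So far: 97.5574.
Order-1 term: 1/12 · (0.0270270 − 0.250000) = -0.0185811.
Partial sum through k=1: 97.5388.
Order-2 term: −1/720 · (3.94843e-05 − 0.0312500) = 4.33479e-05.
Partial sum through k=2: 97.5389.
Order-3 term: 1/30240 · (3.46101e-07 − 0.0234375) = -7.75038e-07.

S_3 ≈ 97.5389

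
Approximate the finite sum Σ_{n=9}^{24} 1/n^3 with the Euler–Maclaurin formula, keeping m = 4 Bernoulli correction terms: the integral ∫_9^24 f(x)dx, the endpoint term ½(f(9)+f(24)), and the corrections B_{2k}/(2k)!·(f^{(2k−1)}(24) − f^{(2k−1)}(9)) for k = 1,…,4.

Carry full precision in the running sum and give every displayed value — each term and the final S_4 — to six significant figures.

The integral term ∫_9^24 1/x^3 dx = 0.00530478.
Endpoint term: (f(9) + f(24))/2 = (0.00137174 + 7.23380e-05)/2 = 0.000722040.
Integral + boundary = 0.00602682.
Correction k=1: B_{2}/2! · (f^{(1)}(24) − f^{(1)}(9)) = 1/12 · (-9.04225e-06 − (-0.000457247)) = 3.73504e-05.
After k=1: 0.00606417.
Correction k=2: B_{4}/4! · (f^{(3)}(24) − f^{(3)}(9)) = −1/720 · (-3.13967e-07 − (-0.000112901)) = -1.56370e-07.
After k=2: 0.00606402.
Correction k=3: B_{6}/6! · (f^{(5)}(24) − f^{(5)}(9)) = 1/30240 · (-2.28934e-08 − (-5.85410e-05)) = 1.93512e-09.
After k=3: 0.00606402.
Correction k=4: B_{8}/8! · (f^{(7)}(24) − f^{(7)}(9)) = −1/1209600 · (-2.86168e-09 − (-5.20365e-05)) = -4.30172e-11.

S_4 ≈ 0.00606402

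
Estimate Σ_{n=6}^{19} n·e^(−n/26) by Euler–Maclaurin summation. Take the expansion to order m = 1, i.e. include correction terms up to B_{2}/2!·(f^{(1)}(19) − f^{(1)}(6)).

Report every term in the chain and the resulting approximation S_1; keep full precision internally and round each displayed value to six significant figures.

∫_6^19 x·e^(−x/26) dx evaluates to 97.1437.
½[f(6) + f(19)] = ½[4.76354 + 9.14923] = 6.95638.
So far: 104.100.
Order-1 term: 1/12 · (0.129645 − 0.610710) = -0.0400887.

S_1 ≈ 104.060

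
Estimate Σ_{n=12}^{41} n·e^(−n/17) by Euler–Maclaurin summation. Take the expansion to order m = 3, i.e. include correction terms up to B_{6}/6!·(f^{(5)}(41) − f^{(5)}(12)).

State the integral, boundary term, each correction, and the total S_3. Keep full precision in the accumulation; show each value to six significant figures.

∫_12^41 x·e^(−x/17) dx evaluates to 154.979.
Endpoint term: (f(12) + f(41))/2 = (5.92407 + 3.67593)/2 = 4.80000.
Integral + boundary = 159.779.
Order-1 term: 1/12 · (-0.126574 − 0.145198) = -0.0226477.
Partial sum through k=1: 159.756.
Order-2 term: −1/720 · (0.000182489 − 0.00391884) = 5.18937e-06.
Partial sum through k=2: 159.756.
Order-3 term: 1/30240 · (2.77838e-06 − 2.53815e-05) = -7.47458e-10.

S_3 ≈ 159.756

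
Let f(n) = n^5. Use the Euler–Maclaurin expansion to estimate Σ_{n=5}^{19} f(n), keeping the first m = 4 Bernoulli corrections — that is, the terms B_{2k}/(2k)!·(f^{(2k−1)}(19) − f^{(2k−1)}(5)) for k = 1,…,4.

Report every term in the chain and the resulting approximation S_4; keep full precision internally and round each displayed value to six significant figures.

The integral term ∫_5^19 x^5 dx = 7.83838e+06.
½[f(5) + f(19)] = ½[3125.00 + 2.47610e+06] = 1.23961e+06.
Running total after boundary: 9.07799e+06.
Correction k=1: B_{2}/2! · (f^{(1)}(19) − f^{(1)}(5)) = 1/12 · (651605 − 3125.00) = 54040.0.
Partial sum through k=1: 9.13203e+06.
Correction k=2: B_{4}/4! · (f^{(3)}(19) − f^{(3)}(5)) = −1/720 · (21660.0 − 1500.00) = -28.0000.
Partial sum through k=2: 9.13200e+06.
Correction k=3: B_{6}/6! · (f^{(5)}(19) − f^{(5)}(5)) = 1/30240 · (120.000 − 120.000) = 0.00000.
Partial sum through k=3: 9.13200e+06.
Correction k=4: B_{8}/8! · (f^{(7)}(19) − f^{(7)}(5)) = −1/1209600 · (0.00000 − 0.00000) = 0.00000.

S_4 ≈ 9.13200e+06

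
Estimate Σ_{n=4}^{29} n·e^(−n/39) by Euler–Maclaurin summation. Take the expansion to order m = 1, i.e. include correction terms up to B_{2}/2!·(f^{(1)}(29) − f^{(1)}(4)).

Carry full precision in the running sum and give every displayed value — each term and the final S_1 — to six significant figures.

S_1 ≈ 261.395

∫_4^29 x·e^(−x/39) dx evaluates to 252.754.
½[f(4) + f(29)] = ½[3.61008 + 13.7867] = 8.69840.
Running total after boundary: 261.453.
Order-1 term: 1/12 · (0.121899 − 0.809954) = -0.0573380.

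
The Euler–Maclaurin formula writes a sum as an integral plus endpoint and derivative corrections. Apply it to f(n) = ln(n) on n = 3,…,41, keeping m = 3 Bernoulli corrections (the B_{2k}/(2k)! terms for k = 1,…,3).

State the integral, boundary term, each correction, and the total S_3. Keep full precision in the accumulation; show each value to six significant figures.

S_3 ≈ 113.341

Integral: ∫_3^41 ln(x) dx = 110.961.
Boundary: ½(f(3) + f(41)) = ½(1.09861 + 3.71357) = 2.40609.
Running total after boundary: 113.367.
Correction k=1: B_{2}/2! · (f^{(1)}(41) − f^{(1)}(3)) = 1/12 · (0.0243902 − 0.333333) = -0.0257453.
Running total after k=1: 113.341.
Correction k=2: B_{4}/4! · (f^{(3)}(41) − f^{(3)}(3)) = −1/720 · (2.90187e-05 − 0.0740741) = 0.000102840.
Running total after k=2: 113.341.
Correction k=3: B_{6}/6! · (f^{(5)}(41) − f^{(5)}(3)) = 1/30240 · (2.07153e-07 − 0.0987654) = -3.26605e-06.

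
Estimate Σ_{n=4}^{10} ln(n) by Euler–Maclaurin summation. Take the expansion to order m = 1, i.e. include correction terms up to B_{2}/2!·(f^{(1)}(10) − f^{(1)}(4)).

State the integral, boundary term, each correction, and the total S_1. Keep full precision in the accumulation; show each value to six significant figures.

S_1 ≈ 13.3126

∫_4^10 ln(x) dx evaluates to 11.4807.
Endpoint term: (f(4) + f(10))/2 = (1.38629 + 2.30259)/2 = 1.84444.
So far: 13.3251.
k=1: B_{2}/(2)! × [f^{(1)}(10) − f^{(1)}(4)] = 1/12 × (0.100000 − 0.250000) = -0.0125000.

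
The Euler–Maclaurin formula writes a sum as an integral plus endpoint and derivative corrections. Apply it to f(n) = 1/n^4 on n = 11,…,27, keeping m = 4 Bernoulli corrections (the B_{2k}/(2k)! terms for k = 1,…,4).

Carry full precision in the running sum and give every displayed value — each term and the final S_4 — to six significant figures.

Integral: ∫_11^27 1/x^4 dx = 0.000233503.
½[f(11) + f(27)] = ½[6.83013e-05 + 1.88168e-06] = 3.50915e-05.
Running total after boundary: 0.000268595.
Correction k=1: B_{2}/2! · (f^{(1)}(27) − f^{(1)}(11)) = 1/12 · (-2.78767e-07 − (-2.48369e-05)) = 2.04651e-06.
After k=1: 0.000270641.
Correction k=2: B_{4}/4! · (f^{(3)}(27) − f^{(3)}(11)) = −1/720 · (-1.14719e-08 − (-6.15790e-06)) = -8.53670e-09.
After k=2: 0.000270633.
Correction k=3: B_{6}/6! · (f^{(5)}(27) − f^{(5)}(11)) = 1/30240 · (-8.81242e-10 − (-2.84994e-06)) = 9.42148e-11.
After k=3: 0.000270633.
Correction k=4: B_{8}/8! · (f^{(7)}(27) − f^{(7)}(11)) = −1/1209600 · (-1.08795e-10 − (-2.11979e-06)) = -1.75238e-12.

S_4 ≈ 0.000270633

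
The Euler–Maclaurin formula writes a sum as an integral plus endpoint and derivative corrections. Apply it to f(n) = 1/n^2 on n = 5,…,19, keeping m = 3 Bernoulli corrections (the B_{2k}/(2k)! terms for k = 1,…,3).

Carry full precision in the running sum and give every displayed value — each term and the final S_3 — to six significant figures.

S_3 ≈ 0.170052

∫_5^19 1/x^2 dx evaluates to 0.147368.
Boundary: ½(f(5) + f(19)) = ½(0.0400000 + 0.00277008) = 0.0213850.
So far: 0.168753.
Correction k=1: B_{2}/2! · (f^{(1)}(19) − f^{(1)}(5)) = 1/12 · (-0.000291588 − (-0.0160000)) = 0.00130903.
Partial sum through k=1: 0.170062.
Correction k=2: B_{4}/4! · (f^{(3)}(19) − f^{(3)}(5)) = −1/720 · (-9.69267e-06 − (-0.00768000)) = -1.06532e-05.
Partial sum through k=2: 0.170052.
Correction k=3: B_{6}/6! · (f^{(5)}(19) − f^{(5)}(5)) = 1/30240 · (-8.05485e-07 − (-0.00921600)) = 3.04735e-07.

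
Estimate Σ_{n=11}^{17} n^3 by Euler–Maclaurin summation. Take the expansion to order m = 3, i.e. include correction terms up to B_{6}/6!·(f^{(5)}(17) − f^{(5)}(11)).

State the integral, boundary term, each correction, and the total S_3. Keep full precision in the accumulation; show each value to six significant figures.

S_3 ≈ 20384.0

The integral term ∫_11^17 x^3 dx = 17220.0.
Boundary: ½(f(11) + f(17)) = ½(1331.00 + 4913.00) = 3122.00.
So far: 20342.0.
Order-1 term: 1/12 · (867.000 − 363.000) = 42.0000.
Running total after k=1: 20384.0.
Order-2 term: −1/720 · (6.00000 − 6.00000) = 0.00000.
Running total after k=2: 20384.0.
Order-3 term: 1/30240 · (0.00000 − 0.00000) = 0.00000.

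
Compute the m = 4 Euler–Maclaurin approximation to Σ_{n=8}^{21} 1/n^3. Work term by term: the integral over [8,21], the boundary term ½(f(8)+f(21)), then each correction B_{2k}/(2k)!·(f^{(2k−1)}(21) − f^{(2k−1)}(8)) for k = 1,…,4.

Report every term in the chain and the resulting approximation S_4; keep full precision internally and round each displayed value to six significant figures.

S_4 ≈ 0.00776870

Integral: ∫_8^21 1/x^3 dx = 0.00667871.
Endpoint term: (f(8) + f(21))/2 = (0.00195312 + 0.000107980)/2 = 0.00103055.
Running total after boundary: 0.00770927.
Correction k=1: B_{2}/2! · (f^{(1)}(21) − f^{(1)}(8)) = 1/12 · (-1.54257e-05 − (-0.000732422)) = 5.97497e-05.
Partial sum through k=1: 0.00776902.
Correction k=2: B_{4}/4! · (f^{(3)}(21) − f^{(3)}(8)) = −1/720 · (-6.99577e-07 − (-0.000228882)) = -3.16920e-07.
Partial sum through k=2: 0.00776870.
Correction k=3: B_{6}/6! · (f^{(5)}(21) − f^{(5)}(8)) = 1/30240 · (-6.66264e-08 − (-0.000150204)) = 4.96485e-09.
Partial sum through k=3: 0.00776870.
Correction k=4: B_{8}/8! · (f^{(7)}(21) − f^{(7)}(8)) = −1/1209600 · (-1.08778e-08 − (-0.000168979)) = -1.39689e-10.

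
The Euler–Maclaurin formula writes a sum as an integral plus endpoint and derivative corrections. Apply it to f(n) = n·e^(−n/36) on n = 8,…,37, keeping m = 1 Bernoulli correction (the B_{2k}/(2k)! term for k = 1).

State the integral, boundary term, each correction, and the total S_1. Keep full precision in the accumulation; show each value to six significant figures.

S_1 ≈ 337.836

Integral: ∫_8^37 x·e^(−x/36) dx = 328.067.
½[f(8) + f(37)] = ½[6.40590 + 13.2386] = 9.82227.
Running total after boundary: 337.889.
Correction k=1: B_{2}/2! · (f^{(1)}(37) − f^{(1)}(8)) = 1/12 · (-0.00993892 − 0.622796) = -0.0527279.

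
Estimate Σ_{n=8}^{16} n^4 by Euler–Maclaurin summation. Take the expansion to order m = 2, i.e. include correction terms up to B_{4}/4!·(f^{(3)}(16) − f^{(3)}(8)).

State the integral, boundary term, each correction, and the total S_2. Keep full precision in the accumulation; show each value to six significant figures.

S_2 ≈ 239172

The integral term ∫_8^16 x^4 dx = 203162.
½[f(8) + f(16)] = ½[4096.00 + 65536.0] = 34816.0.
Running total after boundary: 237978.
k=1: B_{2}/(2)! × [f^{(1)}(16) − f^{(1)}(8)] = 1/12 × (16384.0 − 2048.00) = 1194.67.
Running total after k=1: 239172.
k=2: B_{4}/(4)! × [f^{(3)}(16) − f^{(3)}(8)] = −1/720 × (384.000 − 192.000) = -0.266667.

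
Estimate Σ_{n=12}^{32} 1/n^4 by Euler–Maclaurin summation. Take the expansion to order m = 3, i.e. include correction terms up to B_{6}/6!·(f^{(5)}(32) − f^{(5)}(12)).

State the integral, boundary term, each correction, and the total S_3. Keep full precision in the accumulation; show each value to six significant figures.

S_3 ≈ 0.000208643

Integral: ∫_12^32 1/x^4 dx = 0.000182729.
Boundary: ½(f(12) + f(32)) = ½(4.82253e-05 + 9.53674e-07) = 2.45895e-05.
Running total after boundary: 0.000207318.
Correction k=1: B_{2}/2! · (f^{(1)}(32) − f^{(1)}(12)) = 1/12 · (-1.19209e-07 − (-1.60751e-05)) = 1.32966e-06.
After k=1: 0.000208648.
Correction k=2: B_{4}/4! · (f^{(3)}(32) − f^{(3)}(12)) = −1/720 · (-3.49246e-09 − (-3.34898e-06)) = -4.64651e-09.
After k=2: 0.000208643.
Correction k=3: B_{6}/6! · (f^{(5)}(32) − f^{(5)}(12)) = 1/30240 · (-1.90994e-10 − (-1.30238e-06)) = 4.30618e-11.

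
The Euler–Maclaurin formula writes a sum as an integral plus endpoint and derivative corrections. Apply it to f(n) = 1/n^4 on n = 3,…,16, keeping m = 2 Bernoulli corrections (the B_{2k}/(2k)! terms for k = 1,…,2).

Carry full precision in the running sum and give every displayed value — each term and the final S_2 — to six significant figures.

The integral term ∫_3^16 1/x^4 dx = 0.0122643.
Boundary: ½(f(3) + f(16)) = ½(0.0123457 + 1.52588e-05) = 0.00618047.
Integral + boundary = 0.0184448.
Order-1 term: 1/12 · (-3.81470e-06 − (-0.0164609)) = 0.00137142.
After k=1: 0.0198162.
Order-2 term: −1/720 · (-4.47035e-07 − (-0.0548697)) = -7.62073e-05.

S_2 ≈ 0.0197400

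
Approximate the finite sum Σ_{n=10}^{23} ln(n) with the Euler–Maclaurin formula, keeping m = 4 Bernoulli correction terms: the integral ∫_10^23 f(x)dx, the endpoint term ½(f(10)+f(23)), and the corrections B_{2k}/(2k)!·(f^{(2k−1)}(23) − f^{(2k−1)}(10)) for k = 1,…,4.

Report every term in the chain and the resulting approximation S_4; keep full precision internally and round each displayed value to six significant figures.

S_4 ≈ 38.8048

The integral term ∫_10^23 ln(x) dx = 36.0905.
Boundary: ½(f(10) + f(23)) = ½(2.30259 + 3.13549) = 2.71904.
Integral + boundary = 38.8096.
Order-1 term: 1/12 · (0.0434783 − 0.100000) = -0.00471014.
Running total after k=1: 38.8048.
Order-2 term: −1/720 · (0.000164379 − 0.00200000) = 2.54947e-06.
Running total after k=2: 38.8048.
Order-3 term: 1/30240 · (3.72883e-06 − 0.000240000) = -7.81320e-09.
Running total after k=3: 38.8048.
Order-4 term: −1/1209600 · (2.11465e-07 − 7.20000e-05) = 5.93490e-11.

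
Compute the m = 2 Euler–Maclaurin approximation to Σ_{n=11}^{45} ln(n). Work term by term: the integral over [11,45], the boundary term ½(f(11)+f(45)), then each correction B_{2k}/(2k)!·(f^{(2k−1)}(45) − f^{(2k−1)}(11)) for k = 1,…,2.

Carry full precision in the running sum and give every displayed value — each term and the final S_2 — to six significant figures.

S_2 ≈ 114.020

∫_11^45 ln(x) dx evaluates to 110.923.
Boundary: ½(f(11) + f(45)) = ½(2.39790 + 3.80666) = 3.10228.
Integral + boundary = 114.025.
k=1: B_{2}/(2)! × [f^{(1)}(45) − f^{(1)}(11)] = 1/12 × (0.0222222 − 0.0909091) = -0.00572391.
After k=1: 114.020.
k=2: B_{4}/(4)! × [f^{(3)}(45) − f^{(3)}(11)] = −1/720 × (2.19479e-05 − 0.00150263) = 2.05650e-06.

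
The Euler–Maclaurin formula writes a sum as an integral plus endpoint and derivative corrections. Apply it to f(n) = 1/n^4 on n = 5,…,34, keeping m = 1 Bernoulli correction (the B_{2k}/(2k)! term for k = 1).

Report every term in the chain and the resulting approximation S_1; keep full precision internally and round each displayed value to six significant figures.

S_1 ≈ 0.00356522

Integral: ∫_5^34 1/x^4 dx = 0.00265819.
½[f(5) + f(34)] = ½[0.00160000 + 7.48315e-07] = 0.000800374.
Integral + boundary = 0.00345856.
Correction k=1: B_{2}/2! · (f^{(1)}(34) − f^{(1)}(5)) = 1/12 · (-8.80370e-08 − (-0.00128000)) = 0.000106659.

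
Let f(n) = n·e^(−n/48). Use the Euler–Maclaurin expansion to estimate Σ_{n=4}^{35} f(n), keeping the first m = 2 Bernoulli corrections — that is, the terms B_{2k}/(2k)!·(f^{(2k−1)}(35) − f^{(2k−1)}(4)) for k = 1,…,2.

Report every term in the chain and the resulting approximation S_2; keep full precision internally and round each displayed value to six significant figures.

S_2 ≈ 385.126

The integral term ∫_4^35 x·e^(−x/48) dx = 374.905.
Boundary: ½(f(4) + f(35)) = ½(3.68018 + 16.8809) = 10.2805.
Running total after boundary: 385.185.
Correction k=1: B_{2}/2! · (f^{(1)}(35) − f^{(1)}(4)) = 1/12 · (0.130626 − 0.843374) = -0.0593957.
After k=1: 385.126.
Correction k=2: B_{4}/4! · (f^{(3)}(35) − f^{(3)}(4)) = −1/720 · (0.000475368 − 0.00116470) = 9.57402e-07.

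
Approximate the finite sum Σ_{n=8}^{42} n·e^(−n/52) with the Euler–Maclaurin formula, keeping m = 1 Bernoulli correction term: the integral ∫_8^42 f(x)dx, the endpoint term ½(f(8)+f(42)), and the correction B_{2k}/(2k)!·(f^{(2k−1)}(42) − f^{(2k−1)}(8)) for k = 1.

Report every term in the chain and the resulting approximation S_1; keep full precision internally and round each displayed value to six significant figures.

Integral: ∫_8^42 x·e^(−x/52) dx = 495.610.
Endpoint term: (f(8) + f(42))/2 = (6.85923 + 18.7272)/2 = 12.7932.
So far: 508.403.
k=1: B_{2}/(2)! × [f^{(1)}(42) − f^{(1)}(8)] = 1/12 × (0.0857473 − 0.725496) = -0.0533124.

S_1 ≈ 508.350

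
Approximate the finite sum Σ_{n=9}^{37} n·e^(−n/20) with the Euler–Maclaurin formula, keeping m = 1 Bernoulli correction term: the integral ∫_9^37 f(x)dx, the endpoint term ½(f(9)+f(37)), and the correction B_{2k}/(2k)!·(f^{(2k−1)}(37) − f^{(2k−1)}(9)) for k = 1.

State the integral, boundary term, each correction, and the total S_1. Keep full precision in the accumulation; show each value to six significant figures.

∫_9^37 x·e^(−x/20) dx evaluates to 190.574.
Endpoint term: (f(9) + f(37))/2 = (5.73865 + 5.81778)/2 = 5.77821.
Integral + boundary = 196.352.
k=1: B_{2}/(2)! × [f^{(1)}(37) − f^{(1)}(9)] = 1/12 × (-0.133652 − 0.350695) = -0.0403623.

S_1 ≈ 196.312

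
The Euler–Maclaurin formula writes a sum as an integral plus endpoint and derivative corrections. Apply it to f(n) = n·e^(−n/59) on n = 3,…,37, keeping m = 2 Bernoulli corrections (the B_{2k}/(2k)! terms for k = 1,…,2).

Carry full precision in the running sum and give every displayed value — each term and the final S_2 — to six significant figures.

S_2 ≈ 462.594

The integral term ∫_3^37 x·e^(−x/59) dx = 451.345.
Boundary: ½(f(3) + f(37)) = ½(2.85127 + 19.7628) = 11.3070.
Integral + boundary = 462.652.
k=1: B_{2}/(2)! × [f^{(1)}(37) − f^{(1)}(3)] = 1/12 × (0.199167 − 0.902097) = -0.0585775.
Running total after k=1: 462.594.
k=2: B_{4}/(4)! × [f^{(3)}(37) − f^{(3)}(3)] = −1/720 × (0.000364098 − 0.000805212) = 6.12659e-07.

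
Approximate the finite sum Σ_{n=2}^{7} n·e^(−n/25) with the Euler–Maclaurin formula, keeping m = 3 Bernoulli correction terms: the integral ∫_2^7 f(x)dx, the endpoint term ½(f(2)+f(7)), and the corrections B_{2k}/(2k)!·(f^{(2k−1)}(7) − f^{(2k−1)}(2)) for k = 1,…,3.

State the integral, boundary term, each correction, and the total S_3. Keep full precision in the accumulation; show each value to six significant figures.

S_3 ≈ 22.0195

The integral term ∫_2^7 x·e^(−x/25) dx = 18.4765.
½[f(2) + f(7)] = ½[1.84623 + 5.29049] = 3.56836.
Running total after boundary: 22.0449.
k=1: B_{2}/(2)! × [f^{(1)}(7) − f^{(1)}(2)] = 1/12 × (0.544164 − 0.849267) = -0.0254252.
Running total after k=1: 22.0195.
k=2: B_{4}/(4)! × [f^{(3)}(7) − f^{(3)}(2)] = −1/720 × (0.00328917 − 0.00431280) = 1.42171e-06.
Running total after k=2: 22.0195.
k=3: B_{6}/(6)! × [f^{(5)}(7) − f^{(5)}(2)] = 1/30240 × (9.13229e-06 − 1.16268e-05) = -8.24917e-11.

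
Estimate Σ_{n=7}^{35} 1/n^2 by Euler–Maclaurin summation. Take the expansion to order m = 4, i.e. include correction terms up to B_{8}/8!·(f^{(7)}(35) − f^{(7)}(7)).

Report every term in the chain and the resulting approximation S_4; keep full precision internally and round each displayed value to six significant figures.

The integral term ∫_7^35 1/x^2 dx = 0.114286.
Boundary: ½(f(7) + f(35)) = ½(0.0204082 + 0.000816327) = 0.0106122.
Integral + boundary = 0.124898.
Order-1 term: 1/12 · (-4.66472e-05 − (-0.00583090)) = 0.000482021.
Running total after k=1: 0.125380.
Order-2 term: −1/720 · (-4.56952e-07 − (-0.00142798)) = -1.98267e-06.
Running total after k=2: 0.125378.
Order-3 term: 1/30240 · (-1.11907e-08 − (-0.000874271)) = 2.89107e-08.
Running total after k=3: 0.125378.
Order-4 term: −1/1209600 · (-5.11574e-10 − (-0.000999167)) = -8.26031e-10.

S_4 ≈ 0.125378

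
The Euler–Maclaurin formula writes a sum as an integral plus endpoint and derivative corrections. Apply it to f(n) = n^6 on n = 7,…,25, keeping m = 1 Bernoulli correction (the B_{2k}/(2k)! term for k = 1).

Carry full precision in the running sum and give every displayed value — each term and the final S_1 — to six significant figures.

The integral term ∫_7^25 x^6 dx = 8.71813e+08.
Boundary: ½(f(7) + f(25)) = ½(117649 + 2.44141e+08) = 1.22129e+08.
Integral + boundary = 9.93942e+08.
Order-1 term: 1/12 · (5.85938e+07 − 100842) = 4.87441e+06.

S_1 ≈ 9.98817e+08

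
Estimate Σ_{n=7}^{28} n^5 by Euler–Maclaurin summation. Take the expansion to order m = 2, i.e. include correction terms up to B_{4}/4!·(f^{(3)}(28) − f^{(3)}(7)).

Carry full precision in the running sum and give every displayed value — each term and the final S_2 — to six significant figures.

S_2 ≈ 8.91641e+07

Integral: ∫_7^28 x^5 dx = 8.02954e+07.
Boundary: ½(f(7) + f(28)) = ½(16807.0 + 1.72104e+07) = 8.61359e+06.
So far: 8.89090e+07.
Correction k=1: B_{2}/2! · (f^{(1)}(28) − f^{(1)}(7)) = 1/12 · (3.07328e+06 − 12005.0) = 255106.
After k=1: 8.91641e+07.
Correction k=2: B_{4}/4! · (f^{(3)}(28) − f^{(3)}(7)) = −1/720 · (47040.0 − 2940.00) = -61.2500.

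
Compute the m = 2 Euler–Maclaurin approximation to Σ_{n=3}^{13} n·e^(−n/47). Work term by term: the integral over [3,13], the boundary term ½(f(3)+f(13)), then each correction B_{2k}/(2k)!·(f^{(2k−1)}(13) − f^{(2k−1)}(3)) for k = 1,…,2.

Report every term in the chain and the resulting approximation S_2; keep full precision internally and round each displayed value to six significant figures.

S_2 ≈ 72.4181

∫_3^13 x·e^(−x/47) dx evaluates to 66.1089.
Boundary: ½(f(3) + f(13)) = ½(2.81449 + 9.85869) = 6.33659.
Running total after boundary: 72.4455.
k=1: B_{2}/(2)! × [f^{(1)}(13) − f^{(1)}(3)] = 1/12 × (0.548602 − 0.878282) = -0.0274734.
Partial sum through k=1: 72.4181.
k=2: B_{4}/(4)! × [f^{(3)}(13) − f^{(3)}(3)] = −1/720 × (0.000934959 − 0.00124699) = 4.33383e-07.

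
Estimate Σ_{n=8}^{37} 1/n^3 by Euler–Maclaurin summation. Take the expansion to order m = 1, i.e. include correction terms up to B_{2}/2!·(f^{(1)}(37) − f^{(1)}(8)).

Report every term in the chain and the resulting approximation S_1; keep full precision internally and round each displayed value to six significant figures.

S_1 ≈ 0.00849461

Integral: ∫_8^37 1/x^3 dx = 0.00744727.
Endpoint term: (f(8) + f(37))/2 = (0.00195312 + 1.97422e-05)/2 = 0.000986434.
Running total after boundary: 0.00843370.
k=1: B_{2}/(2)! × [f^{(1)}(37) − f^{(1)}(8)] = 1/12 × (-1.60072e-06 − (-0.000732422)) = 6.09018e-05.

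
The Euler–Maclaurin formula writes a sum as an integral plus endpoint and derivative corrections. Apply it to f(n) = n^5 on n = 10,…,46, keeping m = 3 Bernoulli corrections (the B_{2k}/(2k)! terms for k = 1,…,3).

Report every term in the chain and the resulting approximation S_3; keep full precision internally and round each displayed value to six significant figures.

S_3 ≈ 1.68378e+09

Integral: ∫_10^46 x^5 dx = 1.57888e+09.
Endpoint term: (f(10) + f(46))/2 = (100000 + 2.05963e+08)/2 = 1.03031e+08.
Integral + boundary = 1.68191e+09.
Correction k=1: B_{2}/2! · (f^{(1)}(46) − f^{(1)}(10)) = 1/12 · (2.23873e+07 − 50000.0) = 1.86144e+06.
Running total after k=1: 1.68378e+09.
Correction k=2: B_{4}/4! · (f^{(3)}(46) − f^{(3)}(10)) = −1/720 · (126960 − 6000.00) = -168.000.
Running total after k=2: 1.68378e+09.
Correction k=3: B_{6}/6! · (f^{(5)}(46) − f^{(5)}(10)) = 1/30240 · (120.000 − 120.000) = 0.00000.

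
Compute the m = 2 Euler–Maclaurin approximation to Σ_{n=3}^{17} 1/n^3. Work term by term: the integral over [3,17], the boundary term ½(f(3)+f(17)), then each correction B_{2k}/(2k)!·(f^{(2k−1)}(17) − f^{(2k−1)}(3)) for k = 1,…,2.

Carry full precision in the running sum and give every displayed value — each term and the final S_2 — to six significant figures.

∫_3^17 1/x^3 dx evaluates to 0.0538255.
Endpoint term: (f(3) + f(17))/2 = (0.0370370 + 0.000203542)/2 = 0.0186203.
So far: 0.0724457.
Order-1 term: 1/12 · (-3.59191e-05 − (-0.0370370)) = 0.00308343.
Partial sum through k=1: 0.0755292.
Order-2 term: −1/720 · (-2.48575e-06 − (-0.0823045)) = -0.000114308.

S_2 ≈ 0.0754149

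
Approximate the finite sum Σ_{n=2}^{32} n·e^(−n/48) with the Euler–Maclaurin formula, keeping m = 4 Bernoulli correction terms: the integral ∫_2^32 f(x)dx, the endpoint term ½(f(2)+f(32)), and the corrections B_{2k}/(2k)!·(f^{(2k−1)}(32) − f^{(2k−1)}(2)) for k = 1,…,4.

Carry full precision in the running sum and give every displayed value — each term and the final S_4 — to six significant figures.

S_4 ≈ 339.644

The integral term ∫_2^32 x·e^(−x/48) dx = 330.533.
Boundary: ½(f(2) + f(32)) = ½(1.91838 + 16.4293) = 9.17386.
So far: 339.707.
Correction k=1: B_{2}/2! · (f^{(1)}(32) − f^{(1)}(2)) = 1/12 · (0.171139 − 0.919223) = -0.0623403.
Partial sum through k=1: 339.644.
Correction k=2: B_{4}/4! · (f^{(3)}(32) − f^{(3)}(2)) = −1/720 · (0.000519954 − 0.00123160) = 9.88395e-07.
Partial sum through k=2: 339.644.
Correction k=3: B_{6}/6! · (f^{(5)}(32) − f^{(5)}(2)) = 1/30240 · (4.19109e-07 − 8.95932e-07) = -1.57679e-11.
Partial sum through k=3: 339.644.
Correction k=4: B_{8}/8! · (f^{(7)}(32) − f^{(7)}(2)) = −1/1209600 · (2.65861e-10 − 5.45710e-10) = 2.31357e-16.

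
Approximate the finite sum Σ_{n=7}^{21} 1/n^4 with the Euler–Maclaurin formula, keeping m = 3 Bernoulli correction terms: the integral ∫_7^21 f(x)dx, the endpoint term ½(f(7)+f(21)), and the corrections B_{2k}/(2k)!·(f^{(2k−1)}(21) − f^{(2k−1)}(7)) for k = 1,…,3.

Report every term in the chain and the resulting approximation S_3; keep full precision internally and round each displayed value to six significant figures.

The integral term ∫_7^21 1/x^4 dx = 0.000935824.
Endpoint term: (f(7) + f(21))/2 = (0.000416493 + 5.14189e-06)/2 = 0.000210818.
So far: 0.00114664.
k=1: B_{2}/(2)! × [f^{(1)}(21) − f^{(1)}(7)] = 1/12 × (-9.79408e-07 − (-0.000237996)) = 1.97514e-05.
Partial sum through k=1: 0.00116639.
k=2: B_{4}/(4)! × [f^{(3)}(21) − f^{(3)}(7)] = −1/720 × (-6.66264e-08 − (-0.000145712)) = -2.02285e-07.
Partial sum through k=2: 0.00116619.
k=3: B_{6}/(6)! × [f^{(5)}(21) − f^{(5)}(7)] = 1/30240 × (-8.46049e-09 − (-0.000166528)) = 5.50659e-09.

S_3 ≈ 0.00116620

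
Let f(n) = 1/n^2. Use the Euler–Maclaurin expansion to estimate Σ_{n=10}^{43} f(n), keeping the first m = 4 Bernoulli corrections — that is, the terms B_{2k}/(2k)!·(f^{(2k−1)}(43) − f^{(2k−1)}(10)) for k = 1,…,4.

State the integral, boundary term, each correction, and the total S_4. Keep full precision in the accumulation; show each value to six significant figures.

S_4 ≈ 0.0821788

Integral: ∫_10^43 1/x^2 dx = 0.0767442.
½[f(10) + f(43)] = ½[0.0100000 + 0.000540833] = 0.00527042.
So far: 0.0820146.
k=1: B_{2}/(2)! × [f^{(1)}(43) − f^{(1)}(10)] = 1/12 × (-2.51550e-05 − (-0.00200000)) = 0.000164570.
After k=1: 0.0821792.
k=2: B_{4}/(4)! × [f^{(3)}(43) − f^{(3)}(10)] = −1/720 × (-1.63256e-07 − (-0.000240000)) = -3.33107e-07.
After k=2: 0.0821788.
k=3: B_{6}/(6)! × [f^{(5)}(43) − f^{(5)}(10)] = 1/30240 × (-2.64883e-09 − (-7.20000e-05)) = 2.38086e-09.
After k=3: 0.0821788.
k=4: B_{8}/(8)! × [f^{(7)}(43) − f^{(7)}(10)] = −1/1209600 × (-8.02240e-11 − (-4.03200e-05)) = -3.33333e-11.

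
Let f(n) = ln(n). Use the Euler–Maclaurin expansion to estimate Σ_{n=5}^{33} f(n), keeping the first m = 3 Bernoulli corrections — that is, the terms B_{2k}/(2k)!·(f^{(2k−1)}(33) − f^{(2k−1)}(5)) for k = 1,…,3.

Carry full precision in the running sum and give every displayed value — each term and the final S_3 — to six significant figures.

S_3 ≈ 81.8764

Integral: ∫_5^33 ln(x) dx = 79.3376.
½[f(5) + f(33)] = ½[1.60944 + 3.49651] = 2.55297.
Integral + boundary = 81.8905.
Order-1 term: 1/12 · (0.0303030 − 0.200000) = -0.0141414.
After k=1: 81.8764.
Order-2 term: −1/720 · (5.56529e-05 − 0.0160000) = 2.21449e-05.
After k=2: 81.8764.
Order-3 term: 1/30240 · (6.13256e-07 − 0.00768000) = -2.53948e-07.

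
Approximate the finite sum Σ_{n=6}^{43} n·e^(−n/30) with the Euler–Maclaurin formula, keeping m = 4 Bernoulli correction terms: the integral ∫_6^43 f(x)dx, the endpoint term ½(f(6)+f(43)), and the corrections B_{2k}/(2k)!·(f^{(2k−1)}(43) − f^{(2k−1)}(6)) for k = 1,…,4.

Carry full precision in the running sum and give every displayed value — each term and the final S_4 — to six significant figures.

Integral: ∫_6^43 x·e^(−x/30) dx = 361.887.
½[f(6) + f(43)] = ½[4.91238 + 10.2560] = 7.58421.
So far: 369.471.
Order-1 term: 1/12 · (-0.103355 − 0.654985) = -0.0631950.
After k=1: 369.408.
Order-2 term: −1/720 · (0.000415189 − 0.00254716) = 2.96107e-06.
After k=2: 369.408.
Order-3 term: 1/30240 · (1.05024e-06 − 4.85174e-06) = -1.25711e-10.
After k=3: 369.408.
Order-4 term: −1/1209600 · (1.82129e-09 − 7.63699e-09) = 4.80796e-15.

S_4 ≈ 369.408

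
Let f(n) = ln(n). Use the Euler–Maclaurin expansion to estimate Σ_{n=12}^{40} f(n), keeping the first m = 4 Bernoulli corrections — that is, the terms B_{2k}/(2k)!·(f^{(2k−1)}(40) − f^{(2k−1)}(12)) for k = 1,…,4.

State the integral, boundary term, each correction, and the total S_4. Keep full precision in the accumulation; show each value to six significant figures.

Integral: ∫_12^40 ln(x) dx = 89.7363.
Endpoint term: (f(12) + f(40))/2 = (2.48491 + 3.68888)/2 = 3.08689.
So far: 92.8232.
Correction k=1: B_{2}/2! · (f^{(1)}(40) − f^{(1)}(12)) = 1/12 · (0.0250000 − 0.0833333) = -0.00486111.
Partial sum through k=1: 92.8183.
Correction k=2: B_{4}/4! · (f^{(3)}(40) − f^{(3)}(12)) = −1/720 · (3.12500e-05 − 0.00115741) = 1.56411e-06.
Partial sum through k=2: 92.8183.
Correction k=3: B_{6}/6! · (f^{(5)}(40) − f^{(5)}(12)) = 1/30240 · (2.34375e-07 − 9.64506e-05) = -3.18175e-09.
Partial sum through k=3: 92.8183.
Correction k=4: B_{8}/8! · (f^{(7)}(40) − f^{(7)}(12)) = −1/1209600 · (4.39453e-09 − 2.00939e-05) = 1.66084e-11.

S_4 ≈ 92.8183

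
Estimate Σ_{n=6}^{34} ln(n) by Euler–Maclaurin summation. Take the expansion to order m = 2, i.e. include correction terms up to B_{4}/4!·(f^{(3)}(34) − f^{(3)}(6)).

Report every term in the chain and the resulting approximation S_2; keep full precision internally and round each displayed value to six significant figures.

S_2 ≈ 83.7933

The integral term ∫_6^34 ln(x) dx = 81.1457.
Endpoint term: (f(6) + f(34))/2 = (1.79176 + 3.52636)/2 = 2.65906.
Integral + boundary = 83.8048.
k=1: B_{2}/(2)! × [f^{(1)}(34) − f^{(1)}(6)] = 1/12 × (0.0294118 − 0.166667) = -0.0114379.
Running total after k=1: 83.7933.
k=2: B_{4}/(4)! × [f^{(3)}(34) − f^{(3)}(6)] = −1/720 × (5.08854e-05 − 0.00925926) = 1.27894e-05.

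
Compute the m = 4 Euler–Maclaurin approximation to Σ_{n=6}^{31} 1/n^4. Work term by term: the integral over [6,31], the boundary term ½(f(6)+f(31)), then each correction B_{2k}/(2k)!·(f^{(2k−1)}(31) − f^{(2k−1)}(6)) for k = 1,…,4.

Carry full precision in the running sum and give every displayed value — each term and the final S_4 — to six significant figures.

∫_6^31 1/x^4 dx evaluates to 0.00153202.
Boundary: ½(f(6) + f(31)) = ½(0.000771605 + 1.08281e-06) = 0.000386344.
Integral + boundary = 0.00191836.
Correction k=1: B_{2}/2! · (f^{(1)}(31) − f^{(1)}(6)) = 1/12 · (-1.39718e-07 − (-0.000514403)) = 4.28553e-05.
Running total after k=1: 0.00196122.
Correction k=2: B_{4}/4! · (f^{(3)}(31) − f^{(3)}(6)) = −1/720 · (-4.36164e-09 − (-0.000428669)) = -5.95368e-07.
Running total after k=2: 0.00196062.
Correction k=3: B_{6}/6! · (f^{(5)}(31) − f^{(5)}(6)) = 1/30240 · (-2.54164e-10 − (-0.000666819)) = 2.20509e-08.
Running total after k=3: 0.00196065.
Correction k=4: B_{8}/8! · (f^{(7)}(31) − f^{(7)}(6)) = −1/1209600 · (-2.38031e-11 − (-0.00166705)) = -1.37818e-09.

S_4 ≈ 0.00196065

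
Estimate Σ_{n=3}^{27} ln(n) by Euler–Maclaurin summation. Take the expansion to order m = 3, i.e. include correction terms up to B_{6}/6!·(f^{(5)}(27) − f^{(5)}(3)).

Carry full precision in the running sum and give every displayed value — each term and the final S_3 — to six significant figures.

S_3 ≈ 63.8644

Integral: ∫_3^27 ln(x) dx = 61.6918.
Boundary: ½(f(3) + f(27)) = ½(1.09861 + 3.29584) = 2.19722.
So far: 63.8890.
Order-1 term: 1/12 · (0.0370370 − 0.333333) = -0.0246914.
Partial sum through k=1: 63.8643.
Order-2 term: −1/720 · (0.000101611 − 0.0740741) = 0.000102740.
Partial sum through k=2: 63.8644.
Order-3 term: 1/30240 · (1.67260e-06 − 0.0987654) = -3.26600e-06.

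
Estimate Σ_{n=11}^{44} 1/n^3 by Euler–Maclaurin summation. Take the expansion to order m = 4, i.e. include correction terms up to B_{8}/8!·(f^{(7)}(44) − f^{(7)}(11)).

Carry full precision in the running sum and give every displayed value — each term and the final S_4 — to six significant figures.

S_4 ≈ 0.00427246

∫_11^44 1/x^3 dx evaluates to 0.00387397.
Boundary: ½(f(11) + f(44)) = ½(0.000751315 + 1.17393e-05) = 0.000381527.
Running total after boundary: 0.00425549.
Correction k=1: B_{2}/2! · (f^{(1)}(44) − f^{(1)}(11)) = 1/12 · (-8.00406e-07 − (-0.000204904)) = 1.70086e-05.
Running total after k=1: 0.00427250.
Correction k=2: B_{4}/4! · (f^{(3)}(44) − f^{(3)}(11)) = −1/720 · (-8.26866e-09 − (-3.38684e-05)) = -4.70280e-08.
Running total after k=2: 0.00427246.
Correction k=3: B_{6}/6! · (f^{(5)}(44) − f^{(5)}(11)) = 1/30240 · (-1.79382e-10 − (-1.17560e-05)) = 3.88750e-10.
Running total after k=3: 0.00427246.
Correction k=4: B_{8}/8! · (f^{(7)}(44) − f^{(7)}(11)) = −1/1209600 · (-6.67124e-12 − (-6.99530e-06)) = -5.78314e-12.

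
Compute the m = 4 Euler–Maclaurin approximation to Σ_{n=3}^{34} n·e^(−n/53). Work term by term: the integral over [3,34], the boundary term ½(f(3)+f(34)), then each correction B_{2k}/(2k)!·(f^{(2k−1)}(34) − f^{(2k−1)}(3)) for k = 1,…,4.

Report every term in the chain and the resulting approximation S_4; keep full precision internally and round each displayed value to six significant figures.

S_4 ≈ 387.297

Integral: ∫_3^34 x·e^(−x/53) dx = 376.988.
½[f(3) + f(34)] = ½[2.83491 + 17.9009] = 10.3679.
Running total after boundary: 387.356.
Correction k=1: B_{2}/2! · (f^{(1)}(34) − f^{(1)}(3)) = 1/12 · (0.188744 − 0.891480) = -0.0585613.
Running total after k=1: 387.297.
Correction k=2: B_{4}/4! · (f^{(3)}(34) − f^{(3)}(3)) = −1/720 · (0.000442057 − 0.000990180) = 7.61282e-07.
Running total after k=2: 387.297.
Correction k=3: B_{6}/6! · (f^{(5)}(34) − f^{(5)}(3)) = 1/30240 · (2.90823e-07 − 5.92024e-07) = -9.96035e-12.
Running total after k=3: 387.297.
Correction k=4: B_{8}/8! · (f^{(7)}(34) − f^{(7)}(3)) = −1/1209600 · (1.51041e-10 − 2.96029e-10) = 1.19864e-16.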